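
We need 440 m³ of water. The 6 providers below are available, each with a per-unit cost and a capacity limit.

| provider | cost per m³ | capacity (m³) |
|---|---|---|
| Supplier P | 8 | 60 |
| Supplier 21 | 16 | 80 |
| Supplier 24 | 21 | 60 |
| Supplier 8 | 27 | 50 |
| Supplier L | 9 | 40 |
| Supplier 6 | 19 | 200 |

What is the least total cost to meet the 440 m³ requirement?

Fill from the cheapest provider first.
Supplier P (8): use full 60 → 380 m³ to go.
Supplier L at 9: take all 40 m³ → 340 still needed.
Supplier 21 (16): use full 80 → 260 m³ to go.
Supplier 6 (19): use full 200 → 60 m³ to go.
Take 60 from Supplier 24 at 21 → need 0 more.
Supplier 8: unused.
Cost = 60×8 + 40×9 + 80×16 + 200×19 + 60×21 = 7180.

7180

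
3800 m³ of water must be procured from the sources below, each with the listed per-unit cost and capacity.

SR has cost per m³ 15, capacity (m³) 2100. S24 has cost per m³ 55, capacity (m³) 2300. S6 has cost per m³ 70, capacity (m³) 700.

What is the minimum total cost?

Use sources in increasing cost order.
SR at 15: take all 2100 m³ — 1700 still needed.
S24 (55): take the remaining 1700 — done.
S6: unused.
Cost = 2100×15 + 1700×55 = 125000.

125000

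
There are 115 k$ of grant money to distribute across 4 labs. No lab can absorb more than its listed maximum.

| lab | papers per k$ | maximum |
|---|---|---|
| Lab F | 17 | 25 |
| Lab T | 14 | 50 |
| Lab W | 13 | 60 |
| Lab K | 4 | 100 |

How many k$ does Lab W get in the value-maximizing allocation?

40

Highest papers per k$ first: Lab F 17 > Lab T 14 > Lab W 13 > Lab K 4.
Give Lab F 25 to hit its cap of 25 → 90 left.
Lab T takes 50 to reach its cap of 50 → 40 left.
Lab W: +40 (room for 60) → 40. Pool exhausted.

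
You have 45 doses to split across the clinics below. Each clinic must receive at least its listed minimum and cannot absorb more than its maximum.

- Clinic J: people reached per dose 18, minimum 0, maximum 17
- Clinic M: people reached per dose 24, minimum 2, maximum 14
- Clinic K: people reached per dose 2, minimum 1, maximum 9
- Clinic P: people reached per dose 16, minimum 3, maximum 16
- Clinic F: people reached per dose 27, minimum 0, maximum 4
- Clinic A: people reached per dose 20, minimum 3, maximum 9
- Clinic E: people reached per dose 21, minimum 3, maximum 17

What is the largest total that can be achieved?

971

Meeting every minimum uses 0+2+1+3+0+3+3 = 12 doses, leaving 33.
Order the clinics by people reached per dose: Clinic F 27 > Clinic M 24 > Clinic E 21 > Clinic A 20 > Clinic J 18 > Clinic P 16 > Clinic K 2.
Clinic F takes 4 more to reach its cap of 4 → 29 left.
Clinic M takes 12 more to reach its cap of 14 → 17 left.
Clinic E takes 14 more to reach its cap of 17 → 3 left.
Clinic A has room for 6 more but only 3 remain, so it gets 6.
Total = 24×14 + 2×1 + 16×3 + 27×4 + 20×6 + 21×17 = 971.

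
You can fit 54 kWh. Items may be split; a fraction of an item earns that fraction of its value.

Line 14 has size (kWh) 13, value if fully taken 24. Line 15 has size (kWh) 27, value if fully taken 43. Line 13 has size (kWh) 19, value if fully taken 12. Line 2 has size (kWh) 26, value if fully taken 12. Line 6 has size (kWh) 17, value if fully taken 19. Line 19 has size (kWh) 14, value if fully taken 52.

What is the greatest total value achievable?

Sort by value density: Line 19 52/14≈3.71, Line 14 24/13≈1.85, Line 15 43/27≈1.59, Line 6 19/17≈1.12, Line 13 12/19≈0.632, Line 2 12/26≈0.462.
Take all of Line 19 (14 kWh, value 52) ; 40 kWh left.
All 13 kWh of Line 14 fit (value 24) ; 27 remain.
Take all of Line 15 (27 kWh, value 43) ; 0 kWh left.
Total value = 119.

119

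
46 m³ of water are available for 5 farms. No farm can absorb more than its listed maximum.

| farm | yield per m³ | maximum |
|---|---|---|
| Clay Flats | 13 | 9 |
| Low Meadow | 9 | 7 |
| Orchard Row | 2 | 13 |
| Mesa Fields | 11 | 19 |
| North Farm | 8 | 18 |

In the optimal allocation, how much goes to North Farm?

Highest yield per m³ first: Clay Flats 13 > Mesa Fields 11 > Low Meadow 9 > North Farm 8 > Orchard Row 2.
Clay Flats takes 9 to reach its cap of 9 → 37 left.
Mesa Fields takes 19 to reach its cap of 19 → 18 left.
Low Meadow takes 7 to reach its cap of 7 → 11 left.
North Farm: +11 (room for 18) → 11. Pool exhausted.

11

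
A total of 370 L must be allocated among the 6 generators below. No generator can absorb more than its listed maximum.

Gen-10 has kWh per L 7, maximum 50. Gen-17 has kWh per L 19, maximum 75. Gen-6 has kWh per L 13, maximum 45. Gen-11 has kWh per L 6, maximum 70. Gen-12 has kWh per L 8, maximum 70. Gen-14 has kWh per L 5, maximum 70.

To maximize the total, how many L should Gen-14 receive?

Order the generators by kWh per L: Gen-17 19 > Gen-6 13 > Gen-12 8 > Gen-10 7 > Gen-11 6 > Gen-14 5.
Gen-17: +75 to 75 (cap) → 295 left.
Give Gen-6 45 to hit its cap of 45 → 250 left.
Gen-12: +70 to 70 (cap) → 180 left.
Gen-10: +50 to 50 (cap) → 130 left.
Give Gen-11 70 to hit its cap of 70 → 60 left.
Gen-14: +60 (room for 70) → 60. Pool exhausted.

60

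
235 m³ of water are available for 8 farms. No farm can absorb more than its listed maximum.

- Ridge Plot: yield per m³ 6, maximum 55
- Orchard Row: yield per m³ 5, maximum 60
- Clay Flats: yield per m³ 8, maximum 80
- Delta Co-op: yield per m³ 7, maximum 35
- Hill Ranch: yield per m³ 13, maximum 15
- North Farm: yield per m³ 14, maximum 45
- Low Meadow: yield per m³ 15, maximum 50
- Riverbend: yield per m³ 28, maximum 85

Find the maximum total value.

Order the farms by yield per m³: Riverbend 28 > Low Meadow 15 > North Farm 14 > Hill Ranch 13 > Clay Flats 8 > Delta Co-op 7 > Ridge Plot 6 > Orchard Row 5.
Riverbend takes 85 to reach its cap of 85 ; 150 left.
Low Meadow takes 50 to reach its cap of 50 ; 100 left.
North Farm: +45 to 45 (cap) ; 55 left.
Hill Ranch: +15 to 15 (cap) ; 40 left.
Only 40 left; Clay Flats takes them to reach 40.
Total = 8×40 + 13×15 + 14×45 + 15×50 + 28×85 = 4275.

4275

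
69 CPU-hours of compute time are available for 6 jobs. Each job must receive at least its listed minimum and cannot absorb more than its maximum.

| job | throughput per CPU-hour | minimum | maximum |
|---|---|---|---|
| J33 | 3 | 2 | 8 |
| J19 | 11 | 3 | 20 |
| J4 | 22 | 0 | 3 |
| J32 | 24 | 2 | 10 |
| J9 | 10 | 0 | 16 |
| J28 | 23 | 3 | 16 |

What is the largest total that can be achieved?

Meeting every minimum uses 2+3+0+2+0+3 = 10 CPU-hours, leaving 59.
Highest throughput per CPU-hour first: J32 24 > J28 23 > J4 22 > J19 11 > J9 10 > J33 3.
J32: +8 to 10 (cap) → 51 left.
J28: +13 to 16 (cap) → 38 left.
J4: +3 to 3 (cap) → 35 left.
Give J19 17 more to hit its cap of 20 → 18 left.
Give J9 16 more to hit its cap of 16 → 2 left.
Only 2 left; J33 takes them to reach 4.
Total = 3×4 + 11×20 + 22×3 + 24×10 + 10×16 + 23×16 = 1066.

1066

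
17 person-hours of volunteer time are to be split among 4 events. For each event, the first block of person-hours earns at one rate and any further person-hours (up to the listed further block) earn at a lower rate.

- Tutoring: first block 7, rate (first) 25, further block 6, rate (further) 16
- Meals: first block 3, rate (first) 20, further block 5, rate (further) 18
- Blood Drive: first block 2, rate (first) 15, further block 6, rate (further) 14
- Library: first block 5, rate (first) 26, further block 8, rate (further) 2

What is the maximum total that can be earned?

Order all 8 blocks by rate: Library/tier1 26 > Tutoring/tier1 25 > Meals/tier1 20 > Meals/tier2 18 > Tutoring/tier2 16 > Blood Drive/tier1 15 > Blood Drive/tier2 14 > Library/tier2 2.
Fill Library tier1 block (5 at 26) — 12 left.
Tutoring/tier1 (25): +7 — 5 left.
Meals tier1 at 20: fill all 3 — 2 left.
2 remain; put them into Meals tier2 at 18.
Total = 26×5 + 25×7 + 20×3 + 18×2 = 401.

401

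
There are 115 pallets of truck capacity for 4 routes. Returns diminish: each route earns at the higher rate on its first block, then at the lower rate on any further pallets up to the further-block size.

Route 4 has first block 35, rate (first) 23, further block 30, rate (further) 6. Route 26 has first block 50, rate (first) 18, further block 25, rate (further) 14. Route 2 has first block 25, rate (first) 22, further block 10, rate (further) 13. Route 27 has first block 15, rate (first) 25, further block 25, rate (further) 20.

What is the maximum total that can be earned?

Order all 8 blocks by rate: Route 27/T1 25 > Route 4/T1 23 > Route 2/T1 22 > Route 27/T2 20 > Route 26/T1 18 > Route 26/T2 14 > Route 2/T2 13 > Route 4/T2 6.
Route 27 T1 at 25: fill all 15 — 100 left.
Route 4 T1 at 23: fill all 35 — 65 left.
Route 2/T1 (22): +25 — 40 left.
Route 27 T2 at 20: fill all 25 — 15 left.
Route 26/T1: +15 of 50 at 18; pool empty.
Total = 25×15 + 23×35 + 22×25 + 20×25 + 18×15 = 2500.

2500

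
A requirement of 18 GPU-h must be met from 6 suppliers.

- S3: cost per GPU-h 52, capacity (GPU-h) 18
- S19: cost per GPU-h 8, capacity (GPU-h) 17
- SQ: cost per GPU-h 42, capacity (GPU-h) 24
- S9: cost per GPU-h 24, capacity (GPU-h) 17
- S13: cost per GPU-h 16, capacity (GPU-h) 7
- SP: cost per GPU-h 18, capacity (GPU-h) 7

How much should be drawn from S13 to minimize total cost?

1

Cheapest first:
Take 17 from S19 at 8 → need 1 more.
S13 (16): take the remaining 1 → done.
SP, S9, SQ, S3: unused.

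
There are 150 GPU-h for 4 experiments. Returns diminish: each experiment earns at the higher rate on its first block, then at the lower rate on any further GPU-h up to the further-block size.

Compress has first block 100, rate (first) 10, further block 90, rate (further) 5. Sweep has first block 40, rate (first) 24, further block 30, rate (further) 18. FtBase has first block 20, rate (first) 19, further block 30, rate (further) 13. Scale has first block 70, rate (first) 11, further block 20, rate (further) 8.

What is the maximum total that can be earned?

2600

Treat each block as its own option and order by rate: Sweep/first 24 > FtBase/first 19 > Sweep/second 18 > FtBase/second 13 > Scale/first 11 > Compress/first 10 > Scale/second 8 > Compress/second 5.
Sweep first at 24: fill all 40 ; 110 left.
FtBase/first (19): +20 ; 90 left.
Sweep second at 18: fill all 30 ; 60 left.
Fill FtBase second block (30 at 13) ; 30 left.
Scale first at 11: only 30 left, fill 30.
Total = 24×40 + 19×20 + 18×30 + 13×30 + 11×30 = 2600.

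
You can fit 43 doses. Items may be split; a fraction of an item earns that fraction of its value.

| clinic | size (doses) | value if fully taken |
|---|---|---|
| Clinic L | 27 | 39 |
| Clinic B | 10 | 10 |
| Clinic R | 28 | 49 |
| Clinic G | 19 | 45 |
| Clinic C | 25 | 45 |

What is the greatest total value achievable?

88.2

Rank by value-to-size ratio: Clinic G 45/19≈2.37, Clinic C 45/25≈1.8, Clinic R 49/28≈1.75, Clinic L 39/27≈1.44, Clinic B 10/10≈1.
All 19 doses of Clinic G fit (value 45) — 24 remain.
Only 24 doses remain; take 24/25 of Clinic C for value 45×24/25 = 43.2.
Total value = 88.2.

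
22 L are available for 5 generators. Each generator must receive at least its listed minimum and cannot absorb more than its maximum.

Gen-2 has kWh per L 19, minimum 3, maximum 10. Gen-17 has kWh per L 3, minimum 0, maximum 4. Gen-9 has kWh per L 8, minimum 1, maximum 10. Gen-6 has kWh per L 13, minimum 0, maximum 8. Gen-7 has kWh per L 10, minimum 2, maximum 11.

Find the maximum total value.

332

Meeting every minimum uses 3+0+1+0+2 = 6 L, leaving 16.
Order the generators by kWh per L: Gen-2 19 > Gen-6 13 > Gen-7 10 > Gen-9 8 > Gen-17 3.
Gen-2: +7 to 10 (cap) ; 9 left.
Give Gen-6 8 more to hit its cap of 8 ; 1 left.
Gen-7: +1 (room for 9) → 3. Pool exhausted.
Total = 19×10 + 8×1 + 13×8 + 10×3 = 332.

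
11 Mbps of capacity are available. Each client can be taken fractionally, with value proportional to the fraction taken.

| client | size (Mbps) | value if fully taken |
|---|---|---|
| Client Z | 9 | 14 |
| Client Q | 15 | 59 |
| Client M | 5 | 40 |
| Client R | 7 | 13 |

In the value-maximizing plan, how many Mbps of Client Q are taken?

6

Best value per unit of size first: Client M 40/5≈8, Client Q 59/15≈3.93, Client R 13/7≈1.86, Client Z 14/9≈1.56.
Client M: take in full, 5 Mbps for value 40 ; 6 left.
Fill the last 6 Mbps with part of Client Q: 6/15 of it earns 23.6.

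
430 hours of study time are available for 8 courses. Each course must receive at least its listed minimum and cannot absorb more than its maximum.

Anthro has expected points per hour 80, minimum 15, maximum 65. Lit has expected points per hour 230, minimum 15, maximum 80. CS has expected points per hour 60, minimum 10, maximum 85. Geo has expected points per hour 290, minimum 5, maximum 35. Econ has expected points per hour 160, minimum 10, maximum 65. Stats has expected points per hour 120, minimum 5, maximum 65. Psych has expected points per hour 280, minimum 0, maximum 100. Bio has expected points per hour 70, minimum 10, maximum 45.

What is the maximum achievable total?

Meeting every minimum uses 15+15+10+5+10+5+0+10 = 70 hours, leaving 360.
Order the courses by expected points per hour: Geo 290 > Psych 280 > Lit 230 > Econ 160 > Stats 120 > Anthro 80 > Bio 70 > CS 60.
Give Geo 30 more to hit its cap of 35 — 330 left.
Psych takes 100 more to reach its cap of 100 — 230 left.
Give Lit 65 more to hit its cap of 80 — 165 left.
Econ takes 55 more to reach its cap of 65 — 110 left.
Stats takes 60 more to reach its cap of 65 — 50 left.
Anthro: +50 to 65 (cap) — 0 left.
Total = 80×65 + 230×80 + 60×10 + 290×35 + 160×65 + 120×65 + 280×100 + 70×10 = 81250.

81250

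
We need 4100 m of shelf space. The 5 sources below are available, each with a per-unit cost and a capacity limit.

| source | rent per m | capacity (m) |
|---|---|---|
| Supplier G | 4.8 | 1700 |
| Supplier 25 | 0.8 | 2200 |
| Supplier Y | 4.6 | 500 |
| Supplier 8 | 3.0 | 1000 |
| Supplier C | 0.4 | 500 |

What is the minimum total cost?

Fill from the cheapest source first.
Take 500 from Supplier C at 0.4 — need 3600 more.
Supplier 25 (0.8): use full 2200 — 1400 m to go.
Supplier 8 at 3.0: take all 1000 m — 400 still needed.
Take 400 from Supplier Y at 4.6 to finish.
Supplier G: unused.
Cost = 500×0.4 + 2200×0.8 + 1000×3.0 + 400×4.6 = 6800.

6800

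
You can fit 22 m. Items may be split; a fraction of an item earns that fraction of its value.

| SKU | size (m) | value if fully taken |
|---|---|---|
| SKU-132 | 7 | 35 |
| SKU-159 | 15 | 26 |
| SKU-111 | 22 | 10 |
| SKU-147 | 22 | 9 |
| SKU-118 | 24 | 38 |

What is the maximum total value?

61

Rank by value-to-size ratio: SKU-132 35/7≈5, SKU-159 26/15≈1.73, SKU-118 38/24≈1.58, SKU-111 10/22≈0.455, SKU-147 9/22≈0.409.
Take all of SKU-132 (7 m, value 35) → 15 m left.
Take all of SKU-159 (15 m, value 26) → 0 m left.
Total value = 61.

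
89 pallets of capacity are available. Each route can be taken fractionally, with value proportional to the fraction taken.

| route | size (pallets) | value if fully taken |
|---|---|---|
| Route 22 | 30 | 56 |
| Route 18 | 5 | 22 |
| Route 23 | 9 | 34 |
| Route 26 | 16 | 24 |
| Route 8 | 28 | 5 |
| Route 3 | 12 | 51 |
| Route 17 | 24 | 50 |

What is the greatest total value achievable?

226.5

Best value per unit of size first: Route 18 22/5≈4.4, Route 3 51/12≈4.25, Route 23 34/9≈3.78, Route 17 50/24≈2.08, Route 22 56/30≈1.87, Route 26 24/16≈1.5, Route 8 5/28≈0.179.
All 5 pallets of Route 18 fit (value 22) → 84 remain.
All 12 pallets of Route 3 fit (value 51) → 72 remain.
Take all of Route 23 (9 pallets, value 34) → 63 pallets left.
Route 17: take in full, 24 pallets for value 50 → 39 left.
Route 22: take in full, 30 pallets for value 56 → 9 left.
9 pallets left: a 9/16 share of Route 26 gives 24×9/16 = 13.5.
Total value = 226.5.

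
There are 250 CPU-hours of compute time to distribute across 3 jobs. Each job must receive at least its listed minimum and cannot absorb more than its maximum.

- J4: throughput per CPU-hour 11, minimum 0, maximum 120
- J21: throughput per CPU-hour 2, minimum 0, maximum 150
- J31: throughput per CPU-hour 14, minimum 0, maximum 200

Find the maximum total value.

Meeting every minimum uses 0+0+0 = 0 CPU-hours, leaving 250.
Rank by throughput per CPU-hour: J31 14 > J4 11 > J21 2.
Give J31 200 more to hit its cap of 200 → 50 left.
J4: +50 (room for 120) → 50. Pool exhausted.
Total = 11×50 + 14×200 = 3350.

3350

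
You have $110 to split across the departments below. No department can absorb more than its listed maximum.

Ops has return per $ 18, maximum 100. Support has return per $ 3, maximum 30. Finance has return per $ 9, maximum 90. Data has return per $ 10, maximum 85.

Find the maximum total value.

1900

Order the departments by return per $: Ops 18 > Data 10 > Finance 9 > Support 3.
Ops takes 100 to reach its cap of 100 ; 10 left.
Data has room for 85 but only 10 remain, so it gets 10.
Total = 18×100 + 10×10 = 1900.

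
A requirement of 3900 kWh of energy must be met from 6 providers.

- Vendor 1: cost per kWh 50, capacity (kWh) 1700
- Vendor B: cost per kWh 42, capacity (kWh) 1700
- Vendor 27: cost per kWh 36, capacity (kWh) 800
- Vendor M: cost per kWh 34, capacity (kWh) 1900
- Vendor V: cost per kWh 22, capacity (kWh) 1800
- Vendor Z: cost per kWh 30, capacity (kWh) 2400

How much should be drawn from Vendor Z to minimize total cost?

2100

Use providers in increasing cost order.
Take 1800 from Vendor V at 22 ; need 2100 more.
Vendor Z at 30: take 2100 of its 2400 ; requirement met.
Vendor M, Vendor 27, Vendor B, Vendor 1: unused.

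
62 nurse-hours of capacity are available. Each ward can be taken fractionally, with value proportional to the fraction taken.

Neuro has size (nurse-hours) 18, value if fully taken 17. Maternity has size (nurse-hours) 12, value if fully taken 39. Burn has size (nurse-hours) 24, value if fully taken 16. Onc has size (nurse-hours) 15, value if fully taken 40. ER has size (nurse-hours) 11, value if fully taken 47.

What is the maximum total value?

Sort by value density: ER 47/11≈4.27, Maternity 39/12≈3.25, Onc 40/15≈2.67, Neuro 17/18≈0.944, Burn 16/24≈0.667.
Take all of ER (11 nurse-hours, value 47) — 51 nurse-hours left.
All 12 nurse-hours of Maternity fit (value 39) — 39 remain.
All 15 nurse-hours of Onc fit (value 40) — 24 remain.
All 18 nurse-hours of Neuro fit (value 17) — 6 remain.
Fill the last 6 nurse-hours with part of Burn: 6/24 of it earns 4.
Total value = 147.

147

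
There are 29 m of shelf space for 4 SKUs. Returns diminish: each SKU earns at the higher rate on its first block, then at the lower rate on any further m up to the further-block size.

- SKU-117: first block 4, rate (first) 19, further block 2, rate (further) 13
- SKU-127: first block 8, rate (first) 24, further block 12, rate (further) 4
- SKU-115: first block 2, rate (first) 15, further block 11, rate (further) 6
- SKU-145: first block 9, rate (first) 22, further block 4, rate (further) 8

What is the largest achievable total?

554

Order all 8 blocks by rate: SKU-127/T1 24 > SKU-145/T1 22 > SKU-117/T1 19 > SKU-115/T1 15 > SKU-117/T2 13 > SKU-145/T2 8 > SKU-115/T2 6 > SKU-127/T2 4.
Fill SKU-127 T1 block (8 at 24) — 21 left.
SKU-145 T1 at 22: fill all 9 — 12 left.
SKU-117/T1 (19): +4 — 8 left.
SKU-115/T1 (15): +2 — 6 left.
SKU-117 T2 at 13: fill all 2 — 4 left.
SKU-145/T2 (8): +4 — 0 left.
Total = 24×8 + 22×9 + 19×4 + 15×2 + 13×2 + 8×4 = 554.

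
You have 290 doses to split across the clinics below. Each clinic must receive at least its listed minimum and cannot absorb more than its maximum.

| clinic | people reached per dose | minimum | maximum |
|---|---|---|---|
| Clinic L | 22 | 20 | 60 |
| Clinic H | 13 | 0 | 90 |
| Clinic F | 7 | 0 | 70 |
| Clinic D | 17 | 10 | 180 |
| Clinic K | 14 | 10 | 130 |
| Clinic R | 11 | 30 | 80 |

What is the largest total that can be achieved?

Meeting every minimum uses 20+0+0+10+10+30 = 70 doses, leaving 220.
Rank by people reached per dose: Clinic L 22 > Clinic D 17 > Clinic K 14 > Clinic H 13 > Clinic R 11 > Clinic F 7.
Clinic L takes 40 more to reach its cap of 60 → 180 left.
Clinic D: +170 to 180 (cap) → 10 left.
Only 10 left; Clinic K takes them to reach 20.
Total = 22×60 + 17×180 + 14×20 + 11×30 = 4990.

4990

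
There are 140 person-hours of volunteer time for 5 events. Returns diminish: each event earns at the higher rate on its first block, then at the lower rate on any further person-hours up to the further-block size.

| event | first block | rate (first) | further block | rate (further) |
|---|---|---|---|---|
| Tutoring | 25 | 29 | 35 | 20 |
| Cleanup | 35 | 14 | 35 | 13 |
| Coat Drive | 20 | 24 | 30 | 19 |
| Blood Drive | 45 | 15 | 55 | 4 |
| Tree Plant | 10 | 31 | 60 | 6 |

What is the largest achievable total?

3085

Rank every tier by rate: Tree Plant/tier1 31 > Tutoring/tier1 29 > Coat Drive/tier1 24 > Tutoring/tier2 20 > Coat Drive/tier2 19 > Blood Drive/tier1 15 > Cleanup/tier1 14 > Cleanup/tier2 13 > Tree Plant/tier2 6 > Blood Drive/tier2 4.
Tree Plant tier1 at 31: fill all 10 ; 130 left.
Fill Tutoring tier1 block (25 at 29) ; 105 left.
Coat Drive/tier1 (24): +20 ; 85 left.
Fill Tutoring tier2 block (35 at 20) ; 50 left.
Fill Coat Drive tier2 block (30 at 19) ; 20 left.
20 remain; put them into Blood Drive tier1 at 15.
Total = 31×10 + 29×25 + 24×20 + 20×35 + 19×30 + 15×20 = 3085.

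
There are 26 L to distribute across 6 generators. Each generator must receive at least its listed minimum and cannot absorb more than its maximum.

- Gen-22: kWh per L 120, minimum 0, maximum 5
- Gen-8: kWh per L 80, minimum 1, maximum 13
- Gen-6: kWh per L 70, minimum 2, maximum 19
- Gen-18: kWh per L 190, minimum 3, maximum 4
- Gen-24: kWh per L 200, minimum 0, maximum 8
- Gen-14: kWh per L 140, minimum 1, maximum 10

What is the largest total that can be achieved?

4100

Meeting every minimum uses 0+1+2+3+0+1 = 7 L, leaving 19.
Order the generators by kWh per L: Gen-24 200 > Gen-18 190 > Gen-14 140 > Gen-22 120 > Gen-8 80 > Gen-6 70.
Give Gen-24 8 more to hit its cap of 8 ; 11 left.
Gen-18 takes 1 more to reach its cap of 4 ; 10 left.
Gen-14: +9 to 10 (cap) ; 1 left.
Gen-22 has room for 5 more but only 1 remain, so it gets 1.
Total = 120×1 + 80×1 + 70×2 + 190×4 + 200×8 + 140×10 = 4100.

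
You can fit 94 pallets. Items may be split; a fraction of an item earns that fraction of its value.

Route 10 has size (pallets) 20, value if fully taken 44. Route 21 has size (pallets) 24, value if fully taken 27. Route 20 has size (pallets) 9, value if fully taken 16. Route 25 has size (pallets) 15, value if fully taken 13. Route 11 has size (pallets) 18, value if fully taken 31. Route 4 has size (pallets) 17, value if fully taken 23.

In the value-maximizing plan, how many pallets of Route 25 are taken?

Rank by value-to-size ratio: Route 10 44/20≈2.2, Route 20 16/9≈1.78, Route 11 31/18≈1.72, Route 4 23/17≈1.35, Route 21 27/24≈1.12, Route 25 13/15≈0.867.
Take all of Route 10 (20 pallets, value 44) — 74 pallets left.
All 9 pallets of Route 20 fit (value 16) — 65 remain.
Take all of Route 11 (18 pallets, value 31) — 47 pallets left.
Route 4: take in full, 17 pallets for value 23 — 30 left.
Route 21: take in full, 24 pallets for value 27 — 6 left.
6 pallets left: a 6/15 share of Route 25 gives 13×6/15 = 5.2.

6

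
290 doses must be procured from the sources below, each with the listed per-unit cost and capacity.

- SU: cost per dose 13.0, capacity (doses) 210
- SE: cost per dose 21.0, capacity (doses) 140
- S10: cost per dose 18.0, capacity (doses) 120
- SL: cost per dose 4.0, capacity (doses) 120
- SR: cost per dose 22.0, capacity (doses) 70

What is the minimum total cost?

Fill from the cheapest source first.
SL at 4.0: take all 120 doses — 170 still needed.
Take 170 from SU at 13.0 to finish.
S10, SE, SR: unused.
Cost = 120×4.0 + 170×13.0 = 2690.

2690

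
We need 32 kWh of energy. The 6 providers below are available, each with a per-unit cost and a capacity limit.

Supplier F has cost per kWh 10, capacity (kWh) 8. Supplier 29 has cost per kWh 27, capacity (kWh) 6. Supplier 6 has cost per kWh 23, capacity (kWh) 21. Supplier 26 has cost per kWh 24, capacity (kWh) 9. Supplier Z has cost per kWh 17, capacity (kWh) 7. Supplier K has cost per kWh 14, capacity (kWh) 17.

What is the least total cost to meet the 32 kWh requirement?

Fill from the cheapest provider first.
Take 8 from Supplier F at 10 → need 24 more.
Supplier K (14): use full 17 → 7 kWh to go.
Supplier Z (17): use full 7 → 0 kWh to go.
Supplier 6, Supplier 26, Supplier 29: unused.
Cost = 8×10 + 17×14 + 7×17 = 437.

437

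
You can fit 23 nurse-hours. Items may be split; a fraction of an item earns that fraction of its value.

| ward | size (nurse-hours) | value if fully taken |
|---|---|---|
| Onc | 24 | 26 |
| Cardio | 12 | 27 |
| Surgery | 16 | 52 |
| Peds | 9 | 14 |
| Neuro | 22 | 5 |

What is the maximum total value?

Best value per unit of size first: Surgery 52/16≈3.25, Cardio 27/12≈2.25, Peds 14/9≈1.56, Onc 26/24≈1.08, Neuro 5/22≈0.227.
All 16 nurse-hours of Surgery fit (value 52) ; 7 remain.
Fill the last 7 nurse-hours with part of Cardio: 7/12 of it earns 15.75.
Total value = 67.75.

67.75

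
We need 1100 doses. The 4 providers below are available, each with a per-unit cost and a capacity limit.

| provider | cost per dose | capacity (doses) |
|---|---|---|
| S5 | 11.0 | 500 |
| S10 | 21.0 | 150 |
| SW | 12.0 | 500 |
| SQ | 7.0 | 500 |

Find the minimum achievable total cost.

Cheapest first:
SQ (7.0): use full 500 — 600 doses to go.
S5 at 11.0: take all 500 doses — 100 still needed.
SW (12.0): take the remaining 100 — done.
S10: unused.
Cost = 500×7.0 + 500×11.0 + 100×12.0 = 10200.

10200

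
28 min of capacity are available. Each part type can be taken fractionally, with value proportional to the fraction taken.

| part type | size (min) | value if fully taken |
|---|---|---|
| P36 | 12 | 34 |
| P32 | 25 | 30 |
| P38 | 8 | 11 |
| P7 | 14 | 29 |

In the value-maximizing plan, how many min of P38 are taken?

Best value per unit of size first: P36 34/12≈2.83, P7 29/14≈2.07, P38 11/8≈1.38, P32 30/25≈1.2.
Take all of P36 (12 min, value 34) — 16 min left.
All 14 min of P7 fit (value 29) — 2 remain.
Only 2 min remain; take 2/8 of P38 for value 11×2/8 = 2.75.

2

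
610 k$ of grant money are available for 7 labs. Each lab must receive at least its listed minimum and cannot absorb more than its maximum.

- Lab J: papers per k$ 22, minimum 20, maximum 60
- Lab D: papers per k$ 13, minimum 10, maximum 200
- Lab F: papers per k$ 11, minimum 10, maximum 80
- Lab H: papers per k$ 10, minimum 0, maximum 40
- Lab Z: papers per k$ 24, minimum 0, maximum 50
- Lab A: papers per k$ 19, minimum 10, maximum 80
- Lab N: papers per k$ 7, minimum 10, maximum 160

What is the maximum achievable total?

8620

Meeting every minimum uses 20+10+10+0+0+10+10 = 60 k$, leaving 550.
Order the labs by papers per k$: Lab Z 24 > Lab J 22 > Lab A 19 > Lab D 13 > Lab F 11 > Lab H 10 > Lab N 7.
Lab Z: +50 to 50 (cap) ; 500 left.
Lab J takes 40 more to reach its cap of 60 ; 460 left.
Lab A: +70 to 80 (cap) ; 390 left.
Lab D takes 190 more to reach its cap of 200 ; 200 left.
Give Lab F 70 more to hit its cap of 80 ; 130 left.
Lab H takes 40 more to reach its cap of 40 ; 90 left.
Lab N: +90 (room for 150) → 100. Pool exhausted.
Total = 22×60 + 13×200 + 11×80 + 10×40 + 24×50 + 19×80 + 7×100 = 8620.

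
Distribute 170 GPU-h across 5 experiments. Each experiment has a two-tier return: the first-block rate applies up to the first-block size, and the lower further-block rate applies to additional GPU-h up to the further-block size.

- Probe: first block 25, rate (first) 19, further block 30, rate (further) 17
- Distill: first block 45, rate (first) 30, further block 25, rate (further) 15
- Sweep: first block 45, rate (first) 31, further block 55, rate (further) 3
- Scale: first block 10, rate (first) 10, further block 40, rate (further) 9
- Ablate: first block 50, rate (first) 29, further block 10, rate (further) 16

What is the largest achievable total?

4755

Treat each block as its own option and order by rate: Sweep/T1 31 > Distill/T1 30 > Ablate/T1 29 > Probe/T1 19 > Probe/T2 17 > Ablate/T2 16 > Distill/T2 15 > Scale/T1 10 > Scale/T2 9 > Sweep/T2 3.
Fill Sweep T1 block (45 at 31) → 125 left.
Fill Distill T1 block (45 at 30) → 80 left.
Ablate/T1 (29): +50 → 30 left.
Probe T1 at 19: fill all 25 → 5 left.
Probe T2 at 17: only 5 left, fill 5.
Total = 31×45 + 30×45 + 29×50 + 19×25 + 17×5 = 4755.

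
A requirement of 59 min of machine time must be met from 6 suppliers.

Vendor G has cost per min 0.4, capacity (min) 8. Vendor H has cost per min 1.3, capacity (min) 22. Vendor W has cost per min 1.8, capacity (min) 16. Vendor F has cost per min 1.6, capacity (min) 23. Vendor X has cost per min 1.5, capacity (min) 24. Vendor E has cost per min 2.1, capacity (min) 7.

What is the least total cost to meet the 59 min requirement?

Fill from the cheapest supplier first.
Vendor G (0.4): use full 8 → 51 min to go.
Vendor H (1.3): use full 22 → 29 min to go.
Vendor X at 1.5: take all 24 min → 5 still needed.
Vendor F (1.6): take the remaining 5 → done.
Vendor W, Vendor E: unused.
Cost = 8×0.4 + 22×1.3 + 24×1.5 + 5×1.6 = 75.8.

75.8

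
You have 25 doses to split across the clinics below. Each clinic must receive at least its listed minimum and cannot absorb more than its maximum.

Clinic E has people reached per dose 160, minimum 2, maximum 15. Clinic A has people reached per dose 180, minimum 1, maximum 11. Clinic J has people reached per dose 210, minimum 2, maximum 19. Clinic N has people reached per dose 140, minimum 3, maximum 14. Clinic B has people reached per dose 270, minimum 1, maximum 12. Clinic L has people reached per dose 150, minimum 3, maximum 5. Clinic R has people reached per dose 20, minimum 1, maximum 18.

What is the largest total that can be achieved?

Meeting every minimum uses 2+1+2+3+1+3+1 = 13 doses, leaving 12.
Order the clinics by people reached per dose: Clinic B 270 > Clinic J 210 > Clinic A 180 > Clinic E 160 > Clinic L 150 > Clinic N 140 > Clinic R 20.
Clinic B: +11 to 12 (cap) → 1 left.
Clinic J has room for 17 more but only 1 remain, so it gets 3.
Total = 160×2 + 180×1 + 210×3 + 140×3 + 270×12 + 150×3 + 20×1 = 5260.

5260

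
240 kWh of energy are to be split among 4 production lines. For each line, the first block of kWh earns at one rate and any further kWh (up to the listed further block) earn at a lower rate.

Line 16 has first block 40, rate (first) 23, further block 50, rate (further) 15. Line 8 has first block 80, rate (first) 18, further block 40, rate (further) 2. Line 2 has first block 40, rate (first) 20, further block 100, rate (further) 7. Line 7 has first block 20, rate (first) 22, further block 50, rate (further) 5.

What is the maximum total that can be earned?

Order all 8 blocks by rate: Line 16/first 23 > Line 7/first 22 > Line 2/first 20 > Line 8/first 18 > Line 16/second 15 > Line 2/second 7 > Line 7/second 5 > Line 8/second 2.
Fill Line 16 first block (40 at 23) → 200 left.
Fill Line 7 first block (20 at 22) → 180 left.
Line 2/first (20): +40 → 140 left.
Line 8/first (18): +80 → 60 left.
Line 16 second at 15: fill all 50 → 10 left.
10 remain; put them into Line 2 second at 7.
Total = 23×40 + 22×20 + 20×40 + 18×80 + 15×50 + 7×10 = 4420.

4420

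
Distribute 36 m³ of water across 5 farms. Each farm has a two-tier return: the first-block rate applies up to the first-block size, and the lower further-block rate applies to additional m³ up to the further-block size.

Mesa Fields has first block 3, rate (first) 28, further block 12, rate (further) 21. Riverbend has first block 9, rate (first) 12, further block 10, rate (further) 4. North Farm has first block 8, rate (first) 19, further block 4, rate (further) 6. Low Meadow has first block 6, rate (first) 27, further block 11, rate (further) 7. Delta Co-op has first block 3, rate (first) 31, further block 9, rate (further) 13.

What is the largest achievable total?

795

Rank every tier by rate: Delta Co-op/T1 31 > Mesa Fields/T1 28 > Low Meadow/T1 27 > Mesa Fields/T2 21 > North Farm/T1 19 > Delta Co-op/T2 13 > Riverbend/T1 12 > Low Meadow/T2 7 > North Farm/T2 6 > Riverbend/T2 4.
Delta Co-op T1 at 31: fill all 3 ; 33 left.
Mesa Fields T1 at 28: fill all 3 ; 30 left.
Low Meadow/T1 (27): +6 ; 24 left.
Mesa Fields T2 at 21: fill all 12 ; 12 left.
North Farm/T1 (19): +8 ; 4 left.
4 remain; put them into Delta Co-op T2 at 13.
Total = 31×3 + 28×3 + 27×6 + 21×12 + 19×8 + 13×4 = 795.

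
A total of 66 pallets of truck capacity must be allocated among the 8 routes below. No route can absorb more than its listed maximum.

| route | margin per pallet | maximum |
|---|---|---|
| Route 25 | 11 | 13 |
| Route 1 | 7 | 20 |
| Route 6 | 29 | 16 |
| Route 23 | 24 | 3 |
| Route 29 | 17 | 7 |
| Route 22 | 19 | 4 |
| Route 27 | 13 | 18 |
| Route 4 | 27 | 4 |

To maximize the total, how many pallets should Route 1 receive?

1

Highest margin per pallet first: Route 6 29 > Route 4 27 > Route 23 24 > Route 22 19 > Route 29 17 > Route 27 13 > Route 25 11 > Route 1 7.
Route 6 takes 16 to reach its cap of 16 → 50 left.
Give Route 4 4 to hit its cap of 4 → 46 left.
Route 23 takes 3 to reach its cap of 3 → 43 left.
Route 22 takes 4 to reach its cap of 4 → 39 left.
Give Route 29 7 to hit its cap of 7 → 32 left.
Give Route 27 18 to hit its cap of 18 → 14 left.
Give Route 25 13 to hit its cap of 13 → 1 left.
Route 1: +1 (room for 20) → 1. Pool exhausted.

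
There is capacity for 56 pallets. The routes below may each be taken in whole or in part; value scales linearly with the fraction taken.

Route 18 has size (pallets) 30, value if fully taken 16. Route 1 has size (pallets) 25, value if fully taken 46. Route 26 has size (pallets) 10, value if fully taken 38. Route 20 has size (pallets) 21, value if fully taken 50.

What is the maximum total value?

Sort by value density: Route 26 38/10≈3.8, Route 20 50/21≈2.38, Route 1 46/25≈1.84, Route 18 16/30≈0.533.
All 10 pallets of Route 26 fit (value 38) ; 46 remain.
Take all of Route 20 (21 pallets, value 50) ; 25 pallets left.
All 25 pallets of Route 1 fit (value 46) ; 0 remain.
Total value = 134.

134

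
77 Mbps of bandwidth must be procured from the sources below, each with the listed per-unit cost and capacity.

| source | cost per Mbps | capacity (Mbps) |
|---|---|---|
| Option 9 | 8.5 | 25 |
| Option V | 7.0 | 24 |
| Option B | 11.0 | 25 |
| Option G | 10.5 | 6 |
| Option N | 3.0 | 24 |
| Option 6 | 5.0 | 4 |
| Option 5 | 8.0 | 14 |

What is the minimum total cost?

Cheapest first:
Option N at 3.0: take all 24 Mbps → 53 still needed.
Take 4 from Option 6 at 5.0 → need 49 more.
Option V (7.0): use full 24 → 25 Mbps to go.
Take 14 from Option 5 at 8.0 → need 11 more.
Option 9 (8.5): take the remaining 11 → done.
Option G, Option B: unused.
Cost = 24×3.0 + 4×5.0 + 24×7.0 + 14×8.0 + 11×8.5 = 465.5.

465.5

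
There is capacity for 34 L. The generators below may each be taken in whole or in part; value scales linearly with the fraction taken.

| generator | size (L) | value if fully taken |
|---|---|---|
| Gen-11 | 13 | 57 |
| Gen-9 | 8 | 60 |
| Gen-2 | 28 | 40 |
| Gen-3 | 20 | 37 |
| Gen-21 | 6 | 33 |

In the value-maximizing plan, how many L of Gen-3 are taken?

Best value per unit of size first: Gen-9 60/8≈7.5, Gen-21 33/6≈5.5, Gen-11 57/13≈4.38, Gen-3 37/20≈1.85, Gen-2 40/28≈1.43.
All 8 L of Gen-9 fit (value 60) ; 26 remain.
All 6 L of Gen-21 fit (value 33) ; 20 remain.
Take all of Gen-11 (13 L, value 57) ; 7 L left.
Only 7 L remain; take 7/20 of Gen-3 for value 37×7/20 = 12.95.

7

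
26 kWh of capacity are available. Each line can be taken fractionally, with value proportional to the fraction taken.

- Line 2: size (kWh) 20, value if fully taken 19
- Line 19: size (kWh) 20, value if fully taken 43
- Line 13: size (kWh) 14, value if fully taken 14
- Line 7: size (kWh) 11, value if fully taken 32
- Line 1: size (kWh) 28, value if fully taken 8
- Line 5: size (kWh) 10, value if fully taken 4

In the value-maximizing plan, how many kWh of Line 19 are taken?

Sort by value density: Line 7 32/11≈2.91, Line 19 43/20≈2.15, Line 13 14/14≈1, Line 2 19/20≈0.95, Line 5 4/10≈0.4, Line 1 8/28≈0.286.
Line 7: take in full, 11 kWh for value 32 — 15 left.
Only 15 kWh remain; take 15/20 of Line 19 for value 43×15/20 = 32.25.

15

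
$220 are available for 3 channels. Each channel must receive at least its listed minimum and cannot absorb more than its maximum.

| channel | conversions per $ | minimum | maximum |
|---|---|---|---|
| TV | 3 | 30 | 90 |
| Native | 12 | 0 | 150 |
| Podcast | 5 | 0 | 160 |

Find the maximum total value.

Meeting every minimum uses 30+0+0 = 30 $, leaving 190.
Order the channels by conversions per $: Native 12 > Podcast 5 > TV 3.
Native takes 150 more to reach its cap of 150 — 40 left.
Podcast: +40 (room for 160) → 40. Pool exhausted.
Total = 3×30 + 12×150 + 5×40 = 2090.

2090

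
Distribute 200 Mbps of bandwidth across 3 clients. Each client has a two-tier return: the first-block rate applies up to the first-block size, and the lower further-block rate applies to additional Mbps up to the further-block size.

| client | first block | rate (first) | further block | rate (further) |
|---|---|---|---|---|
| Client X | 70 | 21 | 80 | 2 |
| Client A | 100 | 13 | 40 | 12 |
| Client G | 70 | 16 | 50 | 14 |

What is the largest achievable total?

3420

Treat each block as its own option and order by rate: Client X/tier1 21 > Client G/tier1 16 > Client G/tier2 14 > Client A/tier1 13 > Client A/tier2 12 > Client X/tier2 2.
Client X tier1 at 21: fill all 70 ; 130 left.
Fill Client G tier1 block (70 at 16) ; 60 left.
Client G tier2 at 14: fill all 50 ; 10 left.
Client A/tier1: +10 of 100 at 13; pool empty.
Total = 21×70 + 16×70 + 14×50 + 13×10 = 3420.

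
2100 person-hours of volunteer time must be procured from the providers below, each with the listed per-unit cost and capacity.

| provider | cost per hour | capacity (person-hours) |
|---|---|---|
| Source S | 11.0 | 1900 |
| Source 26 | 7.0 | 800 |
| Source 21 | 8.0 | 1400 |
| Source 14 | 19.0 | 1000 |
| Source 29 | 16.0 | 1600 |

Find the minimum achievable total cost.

16000

Fill from the cheapest provider first.
Source 26 at 7.0: take all 800 person-hours ; 1300 still needed.
Source 21 (8.0): take the remaining 1300 ; done.
Source S, Source 29, Source 14: unused.
Cost = 800×7.0 + 1300×8.0 = 16000.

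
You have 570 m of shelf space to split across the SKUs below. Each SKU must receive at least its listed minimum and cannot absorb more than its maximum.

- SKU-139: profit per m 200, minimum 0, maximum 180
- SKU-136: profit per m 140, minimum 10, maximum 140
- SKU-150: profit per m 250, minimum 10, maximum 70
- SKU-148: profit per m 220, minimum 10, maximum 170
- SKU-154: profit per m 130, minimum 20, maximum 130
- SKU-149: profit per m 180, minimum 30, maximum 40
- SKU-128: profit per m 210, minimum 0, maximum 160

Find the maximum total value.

119900

Meeting every minimum uses 0+10+10+10+20+30+0 = 80 m, leaving 490.
Highest profit per m first: SKU-150 250 > SKU-148 220 > SKU-128 210 > SKU-139 200 > SKU-149 180 > SKU-136 140 > SKU-154 130.
Give SKU-150 60 more to hit its cap of 70 → 430 left.
Give SKU-148 160 more to hit its cap of 170 → 270 left.
SKU-128: +160 to 160 (cap) → 110 left.
SKU-139: +110 (room for 180) → 110. Pool exhausted.
Total = 200×110 + 140×10 + 250×70 + 220×170 + 130×20 + 180×30 + 210×160 = 119900.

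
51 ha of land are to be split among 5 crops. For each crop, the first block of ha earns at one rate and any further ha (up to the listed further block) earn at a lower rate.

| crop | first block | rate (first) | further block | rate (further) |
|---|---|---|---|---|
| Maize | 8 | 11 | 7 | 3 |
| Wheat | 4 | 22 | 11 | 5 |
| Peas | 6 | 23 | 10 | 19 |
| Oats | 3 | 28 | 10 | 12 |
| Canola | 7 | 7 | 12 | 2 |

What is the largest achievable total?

772

Rank every tier by rate: Oats/tier1 28 > Peas/tier1 23 > Wheat/tier1 22 > Peas/tier2 19 > Oats/tier2 12 > Maize/tier1 11 > Canola/tier1 7 > Wheat/tier2 5 > Maize/tier2 3 > Canola/tier2 2.
Oats/tier1 (28): +3 → 48 left.
Peas/tier1 (23): +6 → 42 left.
Wheat/tier1 (22): +4 → 38 left.
Peas/tier2 (19): +10 → 28 left.
Fill Oats tier2 block (10 at 12) → 18 left.
Fill Maize tier1 block (8 at 11) → 10 left.
Canola tier1 at 7: fill all 7 → 3 left.
Wheat/tier2: +3 of 11 at 5; pool empty.
Total = 28×3 + 23×6 + 22×4 + 19×10 + 12×10 + 11×8 + 7×7 + 5×3 = 772.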